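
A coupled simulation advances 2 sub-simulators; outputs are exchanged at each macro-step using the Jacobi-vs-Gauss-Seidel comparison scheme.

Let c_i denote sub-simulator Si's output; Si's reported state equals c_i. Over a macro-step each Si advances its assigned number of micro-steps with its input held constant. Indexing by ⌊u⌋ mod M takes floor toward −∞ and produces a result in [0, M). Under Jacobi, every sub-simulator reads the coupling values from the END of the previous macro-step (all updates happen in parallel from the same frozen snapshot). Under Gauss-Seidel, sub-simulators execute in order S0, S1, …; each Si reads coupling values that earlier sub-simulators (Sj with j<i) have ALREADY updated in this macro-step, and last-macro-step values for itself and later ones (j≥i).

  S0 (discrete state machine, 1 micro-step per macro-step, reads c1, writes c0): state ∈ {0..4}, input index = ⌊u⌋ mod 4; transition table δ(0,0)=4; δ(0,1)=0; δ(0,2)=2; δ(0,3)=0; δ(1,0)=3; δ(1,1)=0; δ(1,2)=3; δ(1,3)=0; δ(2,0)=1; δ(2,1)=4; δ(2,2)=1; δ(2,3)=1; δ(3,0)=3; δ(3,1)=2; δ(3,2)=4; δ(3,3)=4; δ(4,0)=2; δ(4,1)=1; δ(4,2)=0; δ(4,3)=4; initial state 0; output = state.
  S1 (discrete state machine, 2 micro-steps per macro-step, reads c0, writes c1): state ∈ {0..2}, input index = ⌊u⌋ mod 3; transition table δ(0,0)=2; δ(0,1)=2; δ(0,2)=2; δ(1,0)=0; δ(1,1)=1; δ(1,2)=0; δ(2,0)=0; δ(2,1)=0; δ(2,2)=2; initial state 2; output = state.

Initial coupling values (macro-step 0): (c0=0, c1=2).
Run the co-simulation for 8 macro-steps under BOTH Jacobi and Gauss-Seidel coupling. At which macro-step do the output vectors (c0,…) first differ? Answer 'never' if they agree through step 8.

[Jacobi] macro 1: S0 reads c1=2 → after 1×micro: 2; S1 reads c0=0 → after 2×micro: 2 ⇒ (c0=2, c1=2)
[Jacobi] macro 2: S0 reads c1=2 → after 1×micro: 1; S1 reads c0=2 → after 2×micro: 2 ⇒ (c0=1, c1=2)
[Jacobi] macro 3: S0 reads c1=2 → after 1×micro: 3; S1 reads c0=1 → after 2×micro: 2 ⇒ (c0=3, c1=2)
[Jacobi] macro 4: S0 reads c1=2 → after 1×micro: 4; S1 reads c0=3 → after 2×micro: 2 ⇒ (c0=4, c1=2)
[Jacobi] macro 5: S0 reads c1=2 → after 1×micro: 0; S1 reads c0=4 → after 2×micro: 2 ⇒ (c0=0, c1=2)
[Jacobi] macro 6: S0 reads c1=2 → after 1×micro: 2; S1 reads c0=0 → after 2×micro: 2 ⇒ (c0=2, c1=2)
[Jacobi] macro 7: S0 reads c1=2 → after 1×micro: 1; S1 reads c0=2 → after 2×micro: 2 ⇒ (c0=1, c1=2)
[Jacobi] macro 8: S0 reads c1=2 → after 1×micro: 3; S1 reads c0=1 → after 2×micro: 2 ⇒ (c0=3, c1=2)
[Gauss-Seidel] macro 1: S0 reads c1=2 → after 1×micro: 2; S1 reads c0=2 → after 2×micro: 2 ⇒ (c0=2, c1=2)
[Gauss-Seidel] macro 2: S0 reads c1=2 → after 1×micro: 1; S1 reads c0=1 → after 2×micro: 2 ⇒ (c0=1, c1=2)
[Gauss-Seidel] macro 3: S0 reads c1=2 → after 1×micro: 3; S1 reads c0=3 → after 2×micro: 2 ⇒ (c0=3, c1=2)
[Gauss-Seidel] macro 4: S0 reads c1=2 → after 1×micro: 4; S1 reads c0=4 → after 2×micro: 2 ⇒ (c0=4, c1=2)
[Gauss-Seidel] macro 5: S0 reads c1=2 → after 1×micro: 0; S1 reads c0=0 → after 2×micro: 2 ⇒ (c0=0, c1=2)
[Gauss-Seidel] macro 6: S0 reads c1=2 → after 1×micro: 2; S1 reads c0=2 → after 2×micro: 2 ⇒ (c0=2, c1=2)
[Gauss-Seidel] macro 7: S0 reads c1=2 → after 1×micro: 1; S1 reads c0=1 → after 2×micro: 2 ⇒ (c0=1, c1=2)
[Gauss-Seidel] macro 8: S0 reads c1=2 → after 1×micro: 3; S1 reads c0=3 → after 2×micro: 2 ⇒ (c0=3, c1=2)

first divergence at macro-step: never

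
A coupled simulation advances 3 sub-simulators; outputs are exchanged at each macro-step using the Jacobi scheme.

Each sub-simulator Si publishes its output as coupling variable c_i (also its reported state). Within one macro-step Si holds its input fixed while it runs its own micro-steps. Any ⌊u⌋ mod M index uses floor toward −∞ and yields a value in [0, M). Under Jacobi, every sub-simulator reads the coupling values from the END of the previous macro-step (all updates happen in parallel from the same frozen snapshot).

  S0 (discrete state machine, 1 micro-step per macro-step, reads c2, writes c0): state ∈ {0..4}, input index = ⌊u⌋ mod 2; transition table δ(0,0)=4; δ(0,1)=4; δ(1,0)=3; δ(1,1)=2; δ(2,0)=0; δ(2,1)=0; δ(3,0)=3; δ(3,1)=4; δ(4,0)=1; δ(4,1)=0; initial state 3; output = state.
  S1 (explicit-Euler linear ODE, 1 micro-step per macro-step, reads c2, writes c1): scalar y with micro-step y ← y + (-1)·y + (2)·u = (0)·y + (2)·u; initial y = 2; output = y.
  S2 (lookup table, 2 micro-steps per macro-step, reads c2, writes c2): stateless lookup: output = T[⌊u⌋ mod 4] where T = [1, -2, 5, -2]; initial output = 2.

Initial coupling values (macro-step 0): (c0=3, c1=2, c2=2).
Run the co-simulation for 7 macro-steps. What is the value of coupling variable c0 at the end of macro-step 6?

macro 1: S0 reads c2=2 → after 1×micro: 3; S1 reads c2=2 → after 1×micro: 4; S2 reads c2=2 → after 2×micro: 5 ⇒ (c0=3, c1=4, c2=5)
macro 2: S0 reads c2=5 → after 1×micro: 4; S1 reads c2=5 → after 1×micro: 10; S2 reads c2=5 → after 2×micro: -2 ⇒ (c0=4, c1=10, c2=-2)
macro 3: S0 reads c2=-2 → after 1×micro: 1; S1 reads c2=-2 → after 1×micro: -4; S2 reads c2=-2 → after 2×micro: 5 ⇒ (c0=1, c1=-4, c2=5)
macro 4: S0 reads c2=5 → after 1×micro: 2; S1 reads c2=5 → after 1×micro: 10; S2 reads c2=5 → after 2×micro: -2 ⇒ (c0=2, c1=10, c2=-2)
macro 5: S0 reads c2=-2 → after 1×micro: 0; S1 reads c2=-2 → after 1×micro: -4; S2 reads c2=-2 → after 2×micro: 5 ⇒ (c0=0, c1=-4, c2=5)
macro 6: S0 reads c2=5 → after 1×micro: 4; S1 reads c2=5 → after 1×micro: 10; S2 reads c2=5 → after 2×micro: -2 ⇒ (c0=4, c1=10, c2=-2)
macro 7: S0 reads c2=-2 → after 1×micro: 1; S1 reads c2=-2 → after 1×micro: -4; S2 reads c2=-2 → after 2×micro: 5 ⇒ (c0=1, c1=-4, c2=5)

c0 at macro-step 6 = 4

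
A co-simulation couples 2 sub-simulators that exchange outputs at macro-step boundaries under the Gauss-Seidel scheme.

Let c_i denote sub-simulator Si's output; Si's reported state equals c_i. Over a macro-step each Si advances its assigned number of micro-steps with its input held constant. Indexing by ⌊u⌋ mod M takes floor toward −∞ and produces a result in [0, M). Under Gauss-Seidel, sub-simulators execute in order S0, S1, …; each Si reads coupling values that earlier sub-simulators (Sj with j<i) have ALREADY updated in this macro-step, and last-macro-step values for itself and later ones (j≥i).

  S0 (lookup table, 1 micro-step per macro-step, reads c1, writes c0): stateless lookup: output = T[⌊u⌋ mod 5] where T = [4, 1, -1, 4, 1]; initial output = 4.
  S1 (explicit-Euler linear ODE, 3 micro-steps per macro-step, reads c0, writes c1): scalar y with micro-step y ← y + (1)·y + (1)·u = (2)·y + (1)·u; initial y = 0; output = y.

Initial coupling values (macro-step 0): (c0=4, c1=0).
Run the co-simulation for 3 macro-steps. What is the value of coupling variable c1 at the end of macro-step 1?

c1 at macro-step 1 = 28

macro 1: S0 reads c1=0 → after 1×micro: 4; S1 reads c0=4 → after 3×micro: 28 ⇒ (c0=4, c1=28)
macro 2: S0 reads c1=28 → after 1×micro: 4; S1 reads c0=4 → after 3×micro: 252 ⇒ (c0=4, c1=252)
macro 3: S0 reads c1=252 → after 1×micro: -1; S1 reads c0=-1 → after 3×micro: 2009 ⇒ (c0=-1, c1=2009)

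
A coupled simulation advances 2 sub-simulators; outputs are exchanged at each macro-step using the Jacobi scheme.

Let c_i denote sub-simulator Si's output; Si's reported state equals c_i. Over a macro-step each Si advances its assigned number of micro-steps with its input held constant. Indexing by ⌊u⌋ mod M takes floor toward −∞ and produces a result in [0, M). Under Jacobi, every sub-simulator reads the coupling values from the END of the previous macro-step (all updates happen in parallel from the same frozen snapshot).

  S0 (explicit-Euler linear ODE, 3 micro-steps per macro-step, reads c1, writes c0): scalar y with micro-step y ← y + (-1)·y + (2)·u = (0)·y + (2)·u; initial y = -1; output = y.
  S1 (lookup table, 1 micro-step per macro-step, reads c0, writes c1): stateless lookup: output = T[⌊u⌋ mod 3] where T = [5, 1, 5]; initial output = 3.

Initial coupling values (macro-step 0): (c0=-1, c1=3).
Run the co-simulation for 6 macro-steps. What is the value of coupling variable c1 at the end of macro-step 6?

c1 at macro-step 6 = 5

macro 1: S0 reads c1=3 → after 3×micro: 6; S1 reads c0=-1 → after 1×micro: 5 ⇒ (c0=6, c1=5)
macro 2: S0 reads c1=5 → after 3×micro: 10; S1 reads c0=6 → after 1×micro: 5 ⇒ (c0=10, c1=5)
macro 3: S0 reads c1=5 → after 3×micro: 10; S1 reads c0=10 → after 1×micro: 1 ⇒ (c0=10, c1=1)
macro 4: S0 reads c1=1 → after 3×micro: 2; S1 reads c0=10 → after 1×micro: 1 ⇒ (c0=2, c1=1)
macro 5: S0 reads c1=1 → after 3×micro: 2; S1 reads c0=2 → after 1×micro: 5 ⇒ (c0=2, c1=5)
macro 6: S0 reads c1=5 → after 3×micro: 10; S1 reads c0=2 → after 1×micro: 5 ⇒ (c0=10, c1=5)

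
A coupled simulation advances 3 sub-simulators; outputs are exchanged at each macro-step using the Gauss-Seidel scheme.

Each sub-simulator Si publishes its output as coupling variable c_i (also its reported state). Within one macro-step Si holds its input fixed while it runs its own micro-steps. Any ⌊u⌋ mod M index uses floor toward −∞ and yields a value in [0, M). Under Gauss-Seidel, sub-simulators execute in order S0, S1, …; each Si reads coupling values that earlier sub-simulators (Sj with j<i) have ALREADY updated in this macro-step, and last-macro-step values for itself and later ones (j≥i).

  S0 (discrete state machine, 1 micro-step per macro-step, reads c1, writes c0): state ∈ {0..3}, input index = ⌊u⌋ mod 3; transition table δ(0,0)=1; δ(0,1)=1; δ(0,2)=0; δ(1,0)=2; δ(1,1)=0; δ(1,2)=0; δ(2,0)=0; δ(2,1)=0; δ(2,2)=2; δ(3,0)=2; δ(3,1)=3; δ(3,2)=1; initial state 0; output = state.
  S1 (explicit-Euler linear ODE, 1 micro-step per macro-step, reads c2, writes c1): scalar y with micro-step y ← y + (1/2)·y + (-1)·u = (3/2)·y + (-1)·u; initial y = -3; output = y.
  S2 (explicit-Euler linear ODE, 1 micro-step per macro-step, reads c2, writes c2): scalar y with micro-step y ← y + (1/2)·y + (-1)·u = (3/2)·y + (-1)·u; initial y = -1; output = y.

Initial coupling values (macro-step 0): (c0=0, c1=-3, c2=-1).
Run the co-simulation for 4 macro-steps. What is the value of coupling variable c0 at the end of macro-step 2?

macro 1: S0 reads c1=-3 → after 1×micro: 1; S1 reads c2=-1 → after 1×micro: -7/2; S2 reads c2=-1 → after 1×micro: -1/2 ⇒ (c0=1, c1=-7/2, c2=-1/2)
macro 2: S0 reads c1=-7/2 → after 1×micro: 0; S1 reads c2=-1/2 → after 1×micro: -19/4; S2 reads c2=-1/2 → after 1×micro: -1/4 ⇒ (c0=0, c1=-19/4, c2=-1/4)
macro 3: S0 reads c1=-19/4 → after 1×micro: 1; S1 reads c2=-1/4 → after 1×micro: -55/8; S2 reads c2=-1/4 → after 1×micro: -1/8 ⇒ (c0=1, c1=-55/8, c2=-1/8)
macro 4: S0 reads c1=-55/8 → after 1×micro: 0; S1 reads c2=-1/8 → after 1×micro: -163/16; S2 reads c2=-1/8 → after 1×micro: -1/16 ⇒ (c0=0, c1=-163/16, c2=-1/16)

c0 at macro-step 2 = 0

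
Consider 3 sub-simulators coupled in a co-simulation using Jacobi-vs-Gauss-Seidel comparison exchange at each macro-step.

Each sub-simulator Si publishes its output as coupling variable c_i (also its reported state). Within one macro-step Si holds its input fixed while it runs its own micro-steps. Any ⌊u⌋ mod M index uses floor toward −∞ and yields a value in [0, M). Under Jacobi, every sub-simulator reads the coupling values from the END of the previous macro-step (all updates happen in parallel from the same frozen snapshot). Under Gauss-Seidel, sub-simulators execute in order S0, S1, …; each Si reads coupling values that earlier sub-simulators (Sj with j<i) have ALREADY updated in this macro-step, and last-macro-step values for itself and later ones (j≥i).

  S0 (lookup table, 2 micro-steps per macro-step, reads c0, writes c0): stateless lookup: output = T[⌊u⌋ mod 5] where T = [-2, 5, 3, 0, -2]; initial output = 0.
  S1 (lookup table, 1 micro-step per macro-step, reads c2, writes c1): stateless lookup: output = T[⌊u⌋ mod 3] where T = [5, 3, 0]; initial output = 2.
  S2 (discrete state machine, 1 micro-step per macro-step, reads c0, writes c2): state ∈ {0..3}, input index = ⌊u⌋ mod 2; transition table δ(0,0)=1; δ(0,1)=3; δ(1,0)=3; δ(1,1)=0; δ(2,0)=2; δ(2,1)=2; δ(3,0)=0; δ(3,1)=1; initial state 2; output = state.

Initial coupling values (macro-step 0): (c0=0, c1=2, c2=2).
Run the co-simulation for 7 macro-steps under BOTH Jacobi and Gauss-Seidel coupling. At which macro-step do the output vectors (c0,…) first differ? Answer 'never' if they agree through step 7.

first divergence at macro-step: never

[Jacobi] macro 1: S0 reads c0=0 → after 2×micro: -2; S1 reads c2=2 → after 1×micro: 0; S2 reads c0=0 → after 1×micro: 2 ⇒ (c0=-2, c1=0, c2=2)
[Jacobi] macro 2: S0 reads c0=-2 → after 2×micro: 0; S1 reads c2=2 → after 1×micro: 0; S2 reads c0=-2 → after 1×micro: 2 ⇒ (c0=0, c1=0, c2=2)
[Jacobi] macro 3: S0 reads c0=0 → after 2×micro: -2; S1 reads c2=2 → after 1×micro: 0; S2 reads c0=0 → after 1×micro: 2 ⇒ (c0=-2, c1=0, c2=2)
[Jacobi] macro 4: S0 reads c0=-2 → after 2×micro: 0; S1 reads c2=2 → after 1×micro: 0; S2 reads c0=-2 → after 1×micro: 2 ⇒ (c0=0, c1=0, c2=2)
[Jacobi] macro 5: S0 reads c0=0 → after 2×micro: -2; S1 reads c2=2 → after 1×micro: 0; S2 reads c0=0 → after 1×micro: 2 ⇒ (c0=-2, c1=0, c2=2)
[Jacobi] macro 6: S0 reads c0=-2 → after 2×micro: 0; S1 reads c2=2 → after 1×micro: 0; S2 reads c0=-2 → after 1×micro: 2 ⇒ (c0=0, c1=0, c2=2)
[Jacobi] macro 7: S0 reads c0=0 → after 2×micro: -2; S1 reads c2=2 → after 1×micro: 0; S2 reads c0=0 → after 1×micro: 2 ⇒ (c0=-2, c1=0, c2=2)
[Gauss-Seidel] macro 1: S0 reads c0=0 → after 2×micro: -2; S1 reads c2=2 → after 1×micro: 0; S2 reads c0=-2 → after 1×micro: 2 ⇒ (c0=-2, c1=0, c2=2)
[Gauss-Seidel] macro 2: S0 reads c0=-2 → after 2×micro: 0; S1 reads c2=2 → after 1×micro: 0; S2 reads c0=0 → after 1×micro: 2 ⇒ (c0=0, c1=0, c2=2)
[Gauss-Seidel] macro 3: S0 reads c0=0 → after 2×micro: -2; S1 reads c2=2 → after 1×micro: 0; S2 reads c0=-2 → after 1×micro: 2 ⇒ (c0=-2, c1=0, c2=2)
[Gauss-Seidel] macro 4: S0 reads c0=-2 → after 2×micro: 0; S1 reads c2=2 → after 1×micro: 0; S2 reads c0=0 → after 1×micro: 2 ⇒ (c0=0, c1=0, c2=2)
[Gauss-Seidel] macro 5: S0 reads c0=0 → after 2×micro: -2; S1 reads c2=2 → after 1×micro: 0; S2 reads c0=-2 → after 1×micro: 2 ⇒ (c0=-2, c1=0, c2=2)
[Gauss-Seidel] macro 6: S0 reads c0=-2 → after 2×micro: 0; S1 reads c2=2 → after 1×micro: 0; S2 reads c0=0 → after 1×micro: 2 ⇒ (c0=0, c1=0, c2=2)
[Gauss-Seidel] macro 7: S0 reads c0=0 → after 2×micro: -2; S1 reads c2=2 → after 1×micro: 0; S2 reads c0=-2 → after 1×micro: 2 ⇒ (c0=-2, c1=0, c2=2)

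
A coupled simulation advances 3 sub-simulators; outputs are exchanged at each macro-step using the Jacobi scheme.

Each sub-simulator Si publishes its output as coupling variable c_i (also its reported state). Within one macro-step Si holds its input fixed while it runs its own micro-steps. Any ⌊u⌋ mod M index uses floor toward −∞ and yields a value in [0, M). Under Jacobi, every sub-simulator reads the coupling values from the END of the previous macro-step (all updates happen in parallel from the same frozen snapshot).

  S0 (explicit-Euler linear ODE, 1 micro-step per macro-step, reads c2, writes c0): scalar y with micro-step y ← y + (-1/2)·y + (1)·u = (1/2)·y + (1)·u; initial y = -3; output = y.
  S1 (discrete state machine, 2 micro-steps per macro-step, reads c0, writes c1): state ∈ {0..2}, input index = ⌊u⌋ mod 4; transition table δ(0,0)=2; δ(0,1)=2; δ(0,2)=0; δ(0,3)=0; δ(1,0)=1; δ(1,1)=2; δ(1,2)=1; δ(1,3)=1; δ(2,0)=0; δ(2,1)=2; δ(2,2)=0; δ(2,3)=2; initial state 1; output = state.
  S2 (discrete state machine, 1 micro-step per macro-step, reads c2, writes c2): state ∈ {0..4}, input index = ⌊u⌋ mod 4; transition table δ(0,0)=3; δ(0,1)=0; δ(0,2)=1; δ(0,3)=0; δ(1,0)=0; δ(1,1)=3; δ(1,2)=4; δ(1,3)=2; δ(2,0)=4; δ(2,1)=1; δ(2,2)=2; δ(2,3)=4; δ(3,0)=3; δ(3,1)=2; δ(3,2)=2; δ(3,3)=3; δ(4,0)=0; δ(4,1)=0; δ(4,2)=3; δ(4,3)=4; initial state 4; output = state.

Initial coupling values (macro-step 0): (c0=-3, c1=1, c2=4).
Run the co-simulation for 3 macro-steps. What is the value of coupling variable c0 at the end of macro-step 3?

c0 at macro-step 3 = 29/8

macro 1: S0 reads c2=4 → after 1×micro: 5/2; S1 reads c0=-3 → after 2×micro: 2; S2 reads c2=4 → after 1×micro: 0 ⇒ (c0=5/2, c1=2, c2=0)
macro 2: S0 reads c2=0 → after 1×micro: 5/4; S1 reads c0=5/2 → after 2×micro: 0; S2 reads c2=0 → after 1×micro: 3 ⇒ (c0=5/4, c1=0, c2=3)
macro 3: S0 reads c2=3 → after 1×micro: 29/8; S1 reads c0=5/4 → after 2×micro: 2; S2 reads c2=3 → after 1×micro: 3 ⇒ (c0=29/8, c1=2, c2=3)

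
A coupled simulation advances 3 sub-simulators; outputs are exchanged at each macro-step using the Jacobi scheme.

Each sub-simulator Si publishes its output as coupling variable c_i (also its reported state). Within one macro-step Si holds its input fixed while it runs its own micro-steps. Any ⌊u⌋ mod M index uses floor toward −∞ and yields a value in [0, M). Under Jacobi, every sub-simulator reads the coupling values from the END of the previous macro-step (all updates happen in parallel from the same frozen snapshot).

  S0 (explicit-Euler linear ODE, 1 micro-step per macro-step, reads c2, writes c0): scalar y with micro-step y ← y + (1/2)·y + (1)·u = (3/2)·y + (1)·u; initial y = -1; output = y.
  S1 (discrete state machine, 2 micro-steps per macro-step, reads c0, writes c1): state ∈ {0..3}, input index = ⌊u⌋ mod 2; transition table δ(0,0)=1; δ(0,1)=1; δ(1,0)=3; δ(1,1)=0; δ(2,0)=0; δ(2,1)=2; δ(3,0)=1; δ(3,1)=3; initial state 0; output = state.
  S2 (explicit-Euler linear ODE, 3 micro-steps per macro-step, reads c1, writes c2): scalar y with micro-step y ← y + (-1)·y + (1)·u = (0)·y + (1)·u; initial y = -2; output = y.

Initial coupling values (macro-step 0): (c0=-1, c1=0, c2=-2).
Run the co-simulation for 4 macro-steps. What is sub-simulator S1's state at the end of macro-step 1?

macro 1: S0 reads c2=-2 → after 1×micro: -7/2; S1 reads c0=-1 → after 2×micro: 0; S2 reads c1=0 → after 3×micro: 0 ⇒ (c0=-7/2, c1=0, c2=0)
macro 2: S0 reads c2=0 → after 1×micro: -21/4; S1 reads c0=-7/2 → after 2×micro: 3; S2 reads c1=0 → after 3×micro: 0 ⇒ (c0=-21/4, c1=3, c2=0)
macro 3: S0 reads c2=0 → after 1×micro: -63/8; S1 reads c0=-21/4 → after 2×micro: 3; S2 reads c1=3 → after 3×micro: 3 ⇒ (c0=-63/8, c1=3, c2=3)
macro 4: S0 reads c2=3 → after 1×micro: -141/16; S1 reads c0=-63/8 → after 2×micro: 3; S2 reads c1=3 → after 3×micro: 3 ⇒ (c0=-141/16, c1=3, c2=3)

S1 state at macro-step 1 = 0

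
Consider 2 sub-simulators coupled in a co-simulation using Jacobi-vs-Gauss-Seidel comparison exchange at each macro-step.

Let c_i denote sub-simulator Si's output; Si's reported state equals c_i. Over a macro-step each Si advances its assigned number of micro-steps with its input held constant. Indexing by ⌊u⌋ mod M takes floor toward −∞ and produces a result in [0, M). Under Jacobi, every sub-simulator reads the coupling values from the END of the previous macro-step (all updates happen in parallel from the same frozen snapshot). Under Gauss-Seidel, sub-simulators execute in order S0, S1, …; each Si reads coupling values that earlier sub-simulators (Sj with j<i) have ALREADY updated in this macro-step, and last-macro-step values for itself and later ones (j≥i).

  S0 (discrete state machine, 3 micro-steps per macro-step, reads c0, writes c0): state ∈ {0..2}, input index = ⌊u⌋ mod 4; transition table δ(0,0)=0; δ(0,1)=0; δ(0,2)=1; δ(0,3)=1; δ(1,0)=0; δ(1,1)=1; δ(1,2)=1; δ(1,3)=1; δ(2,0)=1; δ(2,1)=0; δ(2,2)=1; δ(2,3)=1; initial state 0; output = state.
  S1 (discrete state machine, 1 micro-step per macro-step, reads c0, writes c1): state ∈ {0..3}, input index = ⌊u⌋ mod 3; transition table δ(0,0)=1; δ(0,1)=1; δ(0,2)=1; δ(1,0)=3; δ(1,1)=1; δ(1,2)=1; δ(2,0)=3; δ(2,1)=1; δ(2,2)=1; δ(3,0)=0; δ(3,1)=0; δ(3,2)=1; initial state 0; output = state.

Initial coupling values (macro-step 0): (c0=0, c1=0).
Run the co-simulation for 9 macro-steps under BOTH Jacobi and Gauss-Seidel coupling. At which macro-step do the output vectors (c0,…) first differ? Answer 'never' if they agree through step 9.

first divergence at macro-step: never

[Jacobi] macro 1: S0 reads c0=0 → after 3×micro: 0; S1 reads c0=0 → after 1×micro: 1 ⇒ (c0=0, c1=1)
[Jacobi] macro 2: S0 reads c0=0 → after 3×micro: 0; S1 reads c0=0 → after 1×micro: 3 ⇒ (c0=0, c1=3)
[Jacobi] macro 3: S0 reads c0=0 → after 3×micro: 0; S1 reads c0=0 → after 1×micro: 0 ⇒ (c0=0, c1=0)
[Jacobi] macro 4: S0 reads c0=0 → after 3×micro: 0; S1 reads c0=0 → after 1×micro: 1 ⇒ (c0=0, c1=1)
[Jacobi] macro 5: S0 reads c0=0 → after 3×micro: 0; S1 reads c0=0 → after 1×micro: 3 ⇒ (c0=0, c1=3)
[Jacobi] macro 6: S0 reads c0=0 → after 3×micro: 0; S1 reads c0=0 → after 1×micro: 0 ⇒ (c0=0, c1=0)
[Jacobi] macro 7: S0 reads c0=0 → after 3×micro: 0; S1 reads c0=0 → after 1×micro: 1 ⇒ (c0=0, c1=1)
[Jacobi] macro 8: S0 reads c0=0 → after 3×micro: 0; S1 reads c0=0 → after 1×micro: 3 ⇒ (c0=0, c1=3)
[Jacobi] macro 9: S0 reads c0=0 → after 3×micro: 0; S1 reads c0=0 → after 1×micro: 0 ⇒ (c0=0, c1=0)
[Gauss-Seidel] macro 1: S0 reads c0=0 → after 3×micro: 0; S1 reads c0=0 → after 1×micro: 1 ⇒ (c0=0, c1=1)
[Gauss-Seidel] macro 2: S0 reads c0=0 → after 3×micro: 0; S1 reads c0=0 → after 1×micro: 3 ⇒ (c0=0, c1=3)
[Gauss-Seidel] macro 3: S0 reads c0=0 → after 3×micro: 0; S1 reads c0=0 → after 1×micro: 0 ⇒ (c0=0, c1=0)
[Gauss-Seidel] macro 4: S0 reads c0=0 → after 3×micro: 0; S1 reads c0=0 → after 1×micro: 1 ⇒ (c0=0, c1=1)
[Gauss-Seidel] macro 5: S0 reads c0=0 → after 3×micro: 0; S1 reads c0=0 → after 1×micro: 3 ⇒ (c0=0, c1=3)
[Gauss-Seidel] macro 6: S0 reads c0=0 → after 3×micro: 0; S1 reads c0=0 → after 1×micro: 0 ⇒ (c0=0, c1=0)
[Gauss-Seidel] macro 7: S0 reads c0=0 → after 3×micro: 0; S1 reads c0=0 → after 1×micro: 1 ⇒ (c0=0, c1=1)
[Gauss-Seidel] macro 8: S0 reads c0=0 → after 3×micro: 0; S1 reads c0=0 → after 1×micro: 3 ⇒ (c0=0, c1=3)
[Gauss-Seidel] macro 9: S0 reads c0=0 → after 3×micro: 0; S1 reads c0=0 → after 1×micro: 0 ⇒ (c0=0, c1=0)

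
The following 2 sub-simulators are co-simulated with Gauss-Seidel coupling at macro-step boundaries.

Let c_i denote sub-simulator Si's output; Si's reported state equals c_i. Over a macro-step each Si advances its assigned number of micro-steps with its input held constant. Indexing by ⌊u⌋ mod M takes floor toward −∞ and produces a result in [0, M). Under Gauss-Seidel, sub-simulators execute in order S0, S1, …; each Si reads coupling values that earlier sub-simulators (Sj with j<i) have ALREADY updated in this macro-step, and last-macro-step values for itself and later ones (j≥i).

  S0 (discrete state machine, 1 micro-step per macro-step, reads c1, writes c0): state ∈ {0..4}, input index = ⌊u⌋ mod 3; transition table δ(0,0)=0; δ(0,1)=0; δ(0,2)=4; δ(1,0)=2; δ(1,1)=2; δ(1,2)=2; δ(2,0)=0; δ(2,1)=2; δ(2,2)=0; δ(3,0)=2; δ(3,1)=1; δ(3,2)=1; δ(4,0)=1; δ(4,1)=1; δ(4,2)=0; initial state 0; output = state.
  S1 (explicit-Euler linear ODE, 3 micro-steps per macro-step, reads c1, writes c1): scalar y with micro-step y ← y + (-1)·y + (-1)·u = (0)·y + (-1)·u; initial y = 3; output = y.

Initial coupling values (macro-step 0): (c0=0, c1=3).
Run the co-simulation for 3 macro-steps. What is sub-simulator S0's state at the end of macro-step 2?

macro 1: S0 reads c1=3 → after 1×micro: 0; S1 reads c1=3 → after 3×micro: -3 ⇒ (c0=0, c1=-3)
macro 2: S0 reads c1=-3 → after 1×micro: 0; S1 reads c1=-3 → after 3×micro: 3 ⇒ (c0=0, c1=3)
macro 3: S0 reads c1=3 → after 1×micro: 0; S1 reads c1=3 → after 3×micro: -3 ⇒ (c0=0, c1=-3)

S0 state at macro-step 2 = 0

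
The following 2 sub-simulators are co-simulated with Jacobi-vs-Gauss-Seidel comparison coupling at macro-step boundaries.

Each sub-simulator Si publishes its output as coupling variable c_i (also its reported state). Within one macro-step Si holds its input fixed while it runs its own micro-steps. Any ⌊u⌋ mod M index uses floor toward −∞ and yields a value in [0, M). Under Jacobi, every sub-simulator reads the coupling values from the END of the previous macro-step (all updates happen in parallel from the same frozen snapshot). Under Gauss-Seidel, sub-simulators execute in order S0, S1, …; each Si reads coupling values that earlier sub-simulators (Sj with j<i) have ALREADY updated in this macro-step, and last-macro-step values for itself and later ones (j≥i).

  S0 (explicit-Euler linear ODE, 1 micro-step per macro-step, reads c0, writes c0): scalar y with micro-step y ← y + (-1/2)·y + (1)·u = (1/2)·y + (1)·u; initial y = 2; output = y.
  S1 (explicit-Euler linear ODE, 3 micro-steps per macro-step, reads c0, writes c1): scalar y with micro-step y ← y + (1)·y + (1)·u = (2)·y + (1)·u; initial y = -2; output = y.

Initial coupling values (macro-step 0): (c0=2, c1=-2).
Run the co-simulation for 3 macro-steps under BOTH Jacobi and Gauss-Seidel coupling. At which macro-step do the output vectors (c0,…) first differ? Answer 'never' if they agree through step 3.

[Jacobi] macro 1: S0 reads c0=2 → after 1×micro: 3; S1 reads c0=2 → after 3×micro: -2 ⇒ (c0=3, c1=-2)
[Jacobi] macro 2: S0 reads c0=3 → after 1×micro: 9/2; S1 reads c0=3 → after 3×micro: 5 ⇒ (c0=9/2, c1=5)
[Jacobi] macro 3: S0 reads c0=9/2 → after 1×micro: 27/4; S1 reads c0=9/2 → after 3×micro: 143/2 ⇒ (c0=27/4, c1=143/2)
[Gauss-Seidel] macro 1: S0 reads c0=2 → after 1×micro: 3; S1 reads c0=3 → after 3×micro: 5 ⇒ (c0=3, c1=5)
[Gauss-Seidel] macro 2: S0 reads c0=3 → after 1×micro: 9/2; S1 reads c0=9/2 → after 3×micro: 143/2 ⇒ (c0=9/2, c1=143/2)
[Gauss-Seidel] macro 3: S0 reads c0=9/2 → after 1×micro: 27/4; S1 reads c0=27/4 → after 3×micro: 2477/4 ⇒ (c0=27/4, c1=2477/4)

first divergence at macro-step: 1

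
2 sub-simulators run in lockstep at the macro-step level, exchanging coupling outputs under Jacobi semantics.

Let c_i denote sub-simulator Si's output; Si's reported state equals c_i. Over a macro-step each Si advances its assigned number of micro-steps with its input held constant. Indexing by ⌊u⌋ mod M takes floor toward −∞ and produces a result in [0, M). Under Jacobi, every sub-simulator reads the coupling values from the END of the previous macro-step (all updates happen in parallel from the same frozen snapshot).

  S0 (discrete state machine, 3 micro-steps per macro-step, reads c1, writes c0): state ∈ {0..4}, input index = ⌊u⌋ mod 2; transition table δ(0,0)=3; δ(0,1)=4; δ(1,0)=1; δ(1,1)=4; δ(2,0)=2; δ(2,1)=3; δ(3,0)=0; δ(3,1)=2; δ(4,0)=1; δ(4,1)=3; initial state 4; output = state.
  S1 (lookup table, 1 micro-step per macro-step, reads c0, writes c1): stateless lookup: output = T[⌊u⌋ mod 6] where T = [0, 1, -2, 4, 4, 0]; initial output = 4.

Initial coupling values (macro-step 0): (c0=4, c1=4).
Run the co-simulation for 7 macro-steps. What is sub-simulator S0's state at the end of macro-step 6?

S0 state at macro-step 6 = 3

macro 1: S0 reads c1=4 → after 3×micro: 1; S1 reads c0=4 → after 1×micro: 4 ⇒ (c0=1, c1=4)
macro 2: S0 reads c1=4 → after 3×micro: 1; S1 reads c0=1 → after 1×micro: 1 ⇒ (c0=1, c1=1)
macro 3: S0 reads c1=1 → after 3×micro: 2; S1 reads c0=1 → after 1×micro: 1 ⇒ (c0=2, c1=1)
macro 4: S0 reads c1=1 → after 3×micro: 3; S1 reads c0=2 → after 1×micro: -2 ⇒ (c0=3, c1=-2)
macro 5: S0 reads c1=-2 → after 3×micro: 0; S1 reads c0=3 → after 1×micro: 4 ⇒ (c0=0, c1=4)
macro 6: S0 reads c1=4 → after 3×micro: 3; S1 reads c0=0 → after 1×micro: 0 ⇒ (c0=3, c1=0)
macro 7: S0 reads c1=0 → after 3×micro: 0; S1 reads c0=3 → after 1×micro: 4 ⇒ (c0=0, c1=4)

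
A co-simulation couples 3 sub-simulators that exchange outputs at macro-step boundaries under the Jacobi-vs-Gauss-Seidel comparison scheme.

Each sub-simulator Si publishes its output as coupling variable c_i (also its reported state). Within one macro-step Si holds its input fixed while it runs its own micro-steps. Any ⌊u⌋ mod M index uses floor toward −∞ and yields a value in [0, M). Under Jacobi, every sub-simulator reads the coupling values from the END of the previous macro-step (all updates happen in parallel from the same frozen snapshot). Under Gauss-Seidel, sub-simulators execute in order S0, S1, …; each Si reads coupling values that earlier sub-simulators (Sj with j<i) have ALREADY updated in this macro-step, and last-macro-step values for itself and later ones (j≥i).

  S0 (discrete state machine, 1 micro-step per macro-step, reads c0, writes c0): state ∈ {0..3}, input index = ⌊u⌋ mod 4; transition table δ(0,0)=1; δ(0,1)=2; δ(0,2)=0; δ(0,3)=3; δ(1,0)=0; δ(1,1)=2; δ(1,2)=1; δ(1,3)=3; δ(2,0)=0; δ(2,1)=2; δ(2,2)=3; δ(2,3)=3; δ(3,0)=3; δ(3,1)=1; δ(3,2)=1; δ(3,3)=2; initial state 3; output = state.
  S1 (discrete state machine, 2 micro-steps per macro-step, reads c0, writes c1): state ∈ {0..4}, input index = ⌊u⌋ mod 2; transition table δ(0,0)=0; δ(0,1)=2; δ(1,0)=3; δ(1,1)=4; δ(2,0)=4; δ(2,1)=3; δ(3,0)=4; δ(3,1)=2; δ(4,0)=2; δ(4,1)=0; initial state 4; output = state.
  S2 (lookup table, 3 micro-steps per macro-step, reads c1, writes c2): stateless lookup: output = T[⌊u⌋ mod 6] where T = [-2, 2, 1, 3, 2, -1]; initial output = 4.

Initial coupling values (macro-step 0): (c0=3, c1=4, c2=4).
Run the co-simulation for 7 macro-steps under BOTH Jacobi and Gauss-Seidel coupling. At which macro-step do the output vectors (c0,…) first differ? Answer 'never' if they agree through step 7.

[Jacobi] macro 1: S0 reads c0=3 → after 1×micro: 2; S1 reads c0=3 → after 2×micro: 2; S2 reads c1=4 → after 3×micro: 2 ⇒ (c0=2, c1=2, c2=2)
[Jacobi] macro 2: S0 reads c0=2 → after 1×micro: 3; S1 reads c0=2 → after 2×micro: 2; S2 reads c1=2 → after 3×micro: 1 ⇒ (c0=3, c1=2, c2=1)
[Jacobi] macro 3: S0 reads c0=3 → after 1×micro: 2; S1 reads c0=3 → after 2×micro: 2; S2 reads c1=2 → after 3×micro: 1 ⇒ (c0=2, c1=2, c2=1)
[Jacobi] macro 4: S0 reads c0=2 → after 1×micro: 3; S1 reads c0=2 → after 2×micro: 2; S2 reads c1=2 → after 3×micro: 1 ⇒ (c0=3, c1=2, c2=1)
[Jacobi] macro 5: S0 reads c0=3 → after 1×micro: 2; S1 reads c0=3 → after 2×micro: 2; S2 reads c1=2 → after 3×micro: 1 ⇒ (c0=2, c1=2, c2=1)
[Jacobi] macro 6: S0 reads c0=2 → after 1×micro: 3; S1 reads c0=2 → after 2×micro: 2; S2 reads c1=2 → after 3×micro: 1 ⇒ (c0=3, c1=2, c2=1)
[Jacobi] macro 7: S0 reads c0=3 → after 1×micro: 2; S1 reads c0=3 → after 2×micro: 2; S2 reads c1=2 → after 3×micro: 1 ⇒ (c0=2, c1=2, c2=1)
[Gauss-Seidel] macro 1: S0 reads c0=3 → after 1×micro: 2; S1 reads c0=2 → after 2×micro: 4; S2 reads c1=4 → after 3×micro: 2 ⇒ (c0=2, c1=4, c2=2)
[Gauss-Seidel] macro 2: S0 reads c0=2 → after 1×micro: 3; S1 reads c0=3 → after 2×micro: 2; S2 reads c1=2 → after 3×micro: 1 ⇒ (c0=3, c1=2, c2=1)
[Gauss-Seidel] macro 3: S0 reads c0=3 → after 1×micro: 2; S1 reads c0=2 → after 2×micro: 2; S2 reads c1=2 → after 3×micro: 1 ⇒ (c0=2, c1=2, c2=1)
[Gauss-Seidel] macro 4: S0 reads c0=2 → after 1×micro: 3; S1 reads c0=3 → after 2×micro: 2; S2 reads c1=2 → after 3×micro: 1 ⇒ (c0=3, c1=2, c2=1)
[Gauss-Seidel] macro 5: S0 reads c0=3 → after 1×micro: 2; S1 reads c0=2 → after 2×micro: 2; S2 reads c1=2 → after 3×micro: 1 ⇒ (c0=2, c1=2, c2=1)
[Gauss-Seidel] macro 6: S0 reads c0=2 → after 1×micro: 3; S1 reads c0=3 → after 2×micro: 2; S2 reads c1=2 → after 3×micro: 1 ⇒ (c0=3, c1=2, c2=1)
[Gauss-Seidel] macro 7: S0 reads c0=3 → after 1×micro: 2; S1 reads c0=2 → after 2×micro: 2; S2 reads c1=2 → after 3×micro: 1 ⇒ (c0=2, c1=2, c2=1)

first divergence at macro-step: 1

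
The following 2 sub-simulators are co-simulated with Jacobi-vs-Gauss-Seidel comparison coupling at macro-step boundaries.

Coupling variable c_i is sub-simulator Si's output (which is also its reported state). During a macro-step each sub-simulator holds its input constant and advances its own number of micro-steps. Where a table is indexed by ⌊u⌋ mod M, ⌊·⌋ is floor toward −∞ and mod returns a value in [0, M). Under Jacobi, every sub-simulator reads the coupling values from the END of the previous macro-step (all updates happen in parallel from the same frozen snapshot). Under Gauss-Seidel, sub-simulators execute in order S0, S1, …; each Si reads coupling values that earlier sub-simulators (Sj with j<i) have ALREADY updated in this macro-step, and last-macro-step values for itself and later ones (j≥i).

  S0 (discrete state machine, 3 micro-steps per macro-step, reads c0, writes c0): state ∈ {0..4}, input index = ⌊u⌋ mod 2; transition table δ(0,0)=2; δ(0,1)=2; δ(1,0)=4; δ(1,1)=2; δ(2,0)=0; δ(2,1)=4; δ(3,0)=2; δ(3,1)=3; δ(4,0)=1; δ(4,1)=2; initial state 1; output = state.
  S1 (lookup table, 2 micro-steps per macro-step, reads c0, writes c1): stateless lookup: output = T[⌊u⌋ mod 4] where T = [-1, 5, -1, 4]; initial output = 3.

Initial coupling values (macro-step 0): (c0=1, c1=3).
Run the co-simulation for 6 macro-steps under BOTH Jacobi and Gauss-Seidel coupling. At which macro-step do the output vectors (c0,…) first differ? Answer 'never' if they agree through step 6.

first divergence at macro-step: 1

[Jacobi] macro 1: S0 reads c0=1 → after 3×micro: 2; S1 reads c0=1 → after 2×micro: 5 ⇒ (c0=2, c1=5)
[Jacobi] macro 2: S0 reads c0=2 → after 3×micro: 0; S1 reads c0=2 → after 2×micro: -1 ⇒ (c0=0, c1=-1)
[Jacobi] macro 3: S0 reads c0=0 → after 3×micro: 2; S1 reads c0=0 → after 2×micro: -1 ⇒ (c0=2, c1=-1)
[Jacobi] macro 4: S0 reads c0=2 → after 3×micro: 0; S1 reads c0=2 → after 2×micro: -1 ⇒ (c0=0, c1=-1)
[Jacobi] macro 5: S0 reads c0=0 → after 3×micro: 2; S1 reads c0=0 → after 2×micro: -1 ⇒ (c0=2, c1=-1)
[Jacobi] macro 6: S0 reads c0=2 → after 3×micro: 0; S1 reads c0=2 → after 2×micro: -1 ⇒ (c0=0, c1=-1)
[Gauss-Seidel] macro 1: S0 reads c0=1 → after 3×micro: 2; S1 reads c0=2 → after 2×micro: -1 ⇒ (c0=2, c1=-1)
[Gauss-Seidel] macro 2: S0 reads c0=2 → after 3×micro: 0; S1 reads c0=0 → after 2×micro: -1 ⇒ (c0=0, c1=-1)
[Gauss-Seidel] macro 3: S0 reads c0=0 → after 3×micro: 2; S1 reads c0=2 → after 2×micro: -1 ⇒ (c0=2, c1=-1)
[Gauss-Seidel] macro 4: S0 reads c0=2 → after 3×micro: 0; S1 reads c0=0 → after 2×micro: -1 ⇒ (c0=0, c1=-1)
[Gauss-Seidel] macro 5: S0 reads c0=0 → after 3×micro: 2; S1 reads c0=2 → after 2×micro: -1 ⇒ (c0=2, c1=-1)
[Gauss-Seidel] macro 6: S0 reads c0=2 → after 3×micro: 0; S1 reads c0=0 → after 2×micro: -1 ⇒ (c0=0, c1=-1)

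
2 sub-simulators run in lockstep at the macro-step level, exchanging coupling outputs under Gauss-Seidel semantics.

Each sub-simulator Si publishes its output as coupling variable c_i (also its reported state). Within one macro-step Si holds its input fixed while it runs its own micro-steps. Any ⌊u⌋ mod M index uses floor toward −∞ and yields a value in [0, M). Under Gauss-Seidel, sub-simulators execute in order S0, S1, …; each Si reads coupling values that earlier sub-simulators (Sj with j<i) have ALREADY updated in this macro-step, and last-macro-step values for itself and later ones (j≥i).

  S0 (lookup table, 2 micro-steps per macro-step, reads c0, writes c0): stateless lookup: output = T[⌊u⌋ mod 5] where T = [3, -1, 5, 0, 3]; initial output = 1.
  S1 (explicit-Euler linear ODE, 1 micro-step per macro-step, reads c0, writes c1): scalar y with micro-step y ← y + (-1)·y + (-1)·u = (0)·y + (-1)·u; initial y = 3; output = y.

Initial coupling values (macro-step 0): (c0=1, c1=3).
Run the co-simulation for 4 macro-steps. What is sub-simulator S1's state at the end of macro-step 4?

S1 state at macro-step 4 = -3

macro 1: S0 reads c0=1 → after 2×micro: -1; S1 reads c0=-1 → after 1×micro: 1 ⇒ (c0=-1, c1=1)
macro 2: S0 reads c0=-1 → after 2×micro: 3; S1 reads c0=3 → after 1×micro: -3 ⇒ (c0=3, c1=-3)
macro 3: S0 reads c0=3 → after 2×micro: 0; S1 reads c0=0 → after 1×micro: 0 ⇒ (c0=0, c1=0)
macro 4: S0 reads c0=0 → after 2×micro: 3; S1 reads c0=3 → after 1×micro: -3 ⇒ (c0=3, c1=-3)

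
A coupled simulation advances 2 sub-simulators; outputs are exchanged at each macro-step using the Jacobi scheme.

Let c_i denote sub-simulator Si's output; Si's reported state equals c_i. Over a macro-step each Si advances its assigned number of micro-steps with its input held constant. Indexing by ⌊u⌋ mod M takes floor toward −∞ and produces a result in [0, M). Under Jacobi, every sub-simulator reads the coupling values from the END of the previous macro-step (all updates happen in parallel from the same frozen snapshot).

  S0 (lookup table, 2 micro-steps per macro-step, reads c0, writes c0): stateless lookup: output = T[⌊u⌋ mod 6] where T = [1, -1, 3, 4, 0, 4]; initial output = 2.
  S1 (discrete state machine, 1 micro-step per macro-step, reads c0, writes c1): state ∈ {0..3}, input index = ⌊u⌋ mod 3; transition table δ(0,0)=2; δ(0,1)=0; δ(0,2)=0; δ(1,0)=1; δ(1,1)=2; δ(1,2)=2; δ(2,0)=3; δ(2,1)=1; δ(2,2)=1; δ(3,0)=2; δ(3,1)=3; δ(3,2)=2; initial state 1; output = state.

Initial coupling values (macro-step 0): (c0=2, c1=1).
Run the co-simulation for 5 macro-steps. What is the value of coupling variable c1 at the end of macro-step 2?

macro 1: S0 reads c0=2 → after 2×micro: 3; S1 reads c0=2 → after 1×micro: 2 ⇒ (c0=3, c1=2)
macro 2: S0 reads c0=3 → after 2×micro: 4; S1 reads c0=3 → after 1×micro: 3 ⇒ (c0=4, c1=3)
macro 3: S0 reads c0=4 → after 2×micro: 0; S1 reads c0=4 → after 1×micro: 3 ⇒ (c0=0, c1=3)
macro 4: S0 reads c0=0 → after 2×micro: 1; S1 reads c0=0 → after 1×micro: 2 ⇒ (c0=1, c1=2)
macro 5: S0 reads c0=1 → after 2×micro: -1; S1 reads c0=1 → after 1×micro: 1 ⇒ (c0=-1, c1=1)

c1 at macro-step 2 = 3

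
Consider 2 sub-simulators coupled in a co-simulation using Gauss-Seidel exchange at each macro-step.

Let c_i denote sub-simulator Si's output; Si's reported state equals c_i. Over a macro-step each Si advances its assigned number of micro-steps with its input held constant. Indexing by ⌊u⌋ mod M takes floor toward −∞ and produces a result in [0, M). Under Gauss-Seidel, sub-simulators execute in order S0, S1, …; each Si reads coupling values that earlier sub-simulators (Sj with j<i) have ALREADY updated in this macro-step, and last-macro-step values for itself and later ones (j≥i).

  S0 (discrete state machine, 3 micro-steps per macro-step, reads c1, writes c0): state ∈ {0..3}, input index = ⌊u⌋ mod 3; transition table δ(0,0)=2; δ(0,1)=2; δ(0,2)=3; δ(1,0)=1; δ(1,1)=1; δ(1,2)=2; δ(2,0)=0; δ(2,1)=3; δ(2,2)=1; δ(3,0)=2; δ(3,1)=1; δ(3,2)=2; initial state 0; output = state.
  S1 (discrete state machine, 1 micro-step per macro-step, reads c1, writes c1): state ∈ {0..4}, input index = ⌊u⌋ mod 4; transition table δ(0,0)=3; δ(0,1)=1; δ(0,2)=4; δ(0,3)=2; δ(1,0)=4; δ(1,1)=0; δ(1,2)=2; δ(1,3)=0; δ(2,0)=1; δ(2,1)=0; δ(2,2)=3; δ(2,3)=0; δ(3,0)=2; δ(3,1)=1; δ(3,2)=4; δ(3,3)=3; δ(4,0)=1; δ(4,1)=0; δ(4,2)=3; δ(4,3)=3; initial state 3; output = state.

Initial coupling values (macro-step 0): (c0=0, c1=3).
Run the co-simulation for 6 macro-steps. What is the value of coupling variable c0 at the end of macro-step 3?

c0 at macro-step 3 = 2

macro 1: S0 reads c1=3 → after 3×micro: 2; S1 reads c1=3 → after 1×micro: 3 ⇒ (c0=2, c1=3)
macro 2: S0 reads c1=3 → after 3×micro: 0; S1 reads c1=3 → after 1×micro: 3 ⇒ (c0=0, c1=3)
macro 3: S0 reads c1=3 → after 3×micro: 2; S1 reads c1=3 → after 1×micro: 3 ⇒ (c0=2, c1=3)
macro 4: S0 reads c1=3 → after 3×micro: 0; S1 reads c1=3 → after 1×micro: 3 ⇒ (c0=0, c1=3)
macro 5: S0 reads c1=3 → after 3×micro: 2; S1 reads c1=3 → after 1×micro: 3 ⇒ (c0=2, c1=3)
macro 6: S0 reads c1=3 → after 3×micro: 0; S1 reads c1=3 → after 1×micro: 3 ⇒ (c0=0, c1=3)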